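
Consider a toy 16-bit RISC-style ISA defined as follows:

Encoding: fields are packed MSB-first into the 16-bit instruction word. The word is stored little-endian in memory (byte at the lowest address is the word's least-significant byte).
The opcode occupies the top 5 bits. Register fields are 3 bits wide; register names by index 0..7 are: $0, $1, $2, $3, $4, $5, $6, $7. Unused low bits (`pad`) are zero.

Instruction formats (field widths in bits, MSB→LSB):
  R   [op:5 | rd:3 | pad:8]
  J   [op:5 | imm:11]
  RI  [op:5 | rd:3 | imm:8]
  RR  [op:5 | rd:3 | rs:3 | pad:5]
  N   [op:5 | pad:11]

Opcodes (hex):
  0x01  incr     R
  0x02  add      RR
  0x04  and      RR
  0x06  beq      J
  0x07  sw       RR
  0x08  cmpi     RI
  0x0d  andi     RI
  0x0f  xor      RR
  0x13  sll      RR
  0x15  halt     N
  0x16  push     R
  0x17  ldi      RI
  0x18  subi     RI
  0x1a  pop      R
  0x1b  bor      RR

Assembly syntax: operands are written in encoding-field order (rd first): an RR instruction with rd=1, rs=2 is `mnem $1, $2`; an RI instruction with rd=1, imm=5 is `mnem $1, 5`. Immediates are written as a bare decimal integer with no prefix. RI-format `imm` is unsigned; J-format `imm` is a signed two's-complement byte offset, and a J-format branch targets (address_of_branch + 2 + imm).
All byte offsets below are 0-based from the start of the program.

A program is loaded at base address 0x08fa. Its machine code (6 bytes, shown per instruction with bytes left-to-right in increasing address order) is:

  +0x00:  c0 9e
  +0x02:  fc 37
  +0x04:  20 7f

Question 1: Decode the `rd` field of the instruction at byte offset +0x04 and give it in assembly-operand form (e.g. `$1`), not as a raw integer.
off 0x04: read 20 7f as little → 0x7f20
  top 5b → 0xf → xor [RR]
  rd: (w>>8)&0x7=0x7 → $7
  rs: (w>>5)&0x7=0x1 → $1

$7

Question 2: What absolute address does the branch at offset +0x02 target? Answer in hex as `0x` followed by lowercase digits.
off 0x02: read fc 37 as little → 0x37fc
  op=0x37fc>>11=0x6 ⇒ beq (J)
  imm: (w>>0)&0x7ff=0x7fc (s11→-4) → -4
  target = base 0x08fa + off 0x02 + 2 + imm -4 = 0x08fa

0x08fa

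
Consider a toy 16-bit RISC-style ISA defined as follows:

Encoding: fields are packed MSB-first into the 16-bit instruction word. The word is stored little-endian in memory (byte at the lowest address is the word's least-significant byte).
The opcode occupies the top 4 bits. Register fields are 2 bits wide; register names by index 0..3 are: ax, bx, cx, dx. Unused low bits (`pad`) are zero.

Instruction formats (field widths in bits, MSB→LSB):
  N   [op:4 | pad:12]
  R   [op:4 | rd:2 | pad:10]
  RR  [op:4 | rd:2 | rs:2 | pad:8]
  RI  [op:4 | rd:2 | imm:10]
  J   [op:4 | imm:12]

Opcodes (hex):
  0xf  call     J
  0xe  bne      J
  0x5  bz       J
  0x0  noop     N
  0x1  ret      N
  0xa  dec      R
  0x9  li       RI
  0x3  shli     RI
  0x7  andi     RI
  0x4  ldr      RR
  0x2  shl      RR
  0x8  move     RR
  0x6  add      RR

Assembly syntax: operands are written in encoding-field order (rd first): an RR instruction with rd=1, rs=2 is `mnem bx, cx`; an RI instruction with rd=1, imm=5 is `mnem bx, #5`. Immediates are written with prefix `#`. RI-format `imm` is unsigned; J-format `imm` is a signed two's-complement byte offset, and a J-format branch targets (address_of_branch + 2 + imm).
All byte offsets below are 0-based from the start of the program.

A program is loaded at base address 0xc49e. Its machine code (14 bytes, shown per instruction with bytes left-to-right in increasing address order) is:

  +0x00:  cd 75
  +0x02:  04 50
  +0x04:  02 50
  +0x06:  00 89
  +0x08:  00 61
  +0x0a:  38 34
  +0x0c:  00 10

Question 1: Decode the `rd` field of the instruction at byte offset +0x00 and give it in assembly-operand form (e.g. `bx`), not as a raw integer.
bx

+0x00: cd 75 ⇒ word 0x75cd (little)
  top 4b → 0x7 → andi [RI]
  rd: (w>>10)&0x3=0x1 → bx
  imm: (w>>0)&0x3ff=0x1cd → #461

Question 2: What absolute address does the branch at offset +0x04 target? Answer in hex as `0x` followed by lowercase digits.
+0x04: 02 50 ⇒ word 0x5002 (little)
  opcode bits[15:12]=0x5: bz/J
  [11:0] imm=2 = #2
  target = base 0xc49e + off 0x04 + 2 + imm 2 = 0xc4a6

0xc4a6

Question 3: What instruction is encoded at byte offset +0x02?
bz #4

@+02  little-endian(04 50) = 0x5004
  opcode bits[15:12]=0x5: bz/J
  imm@[11:0]=0x4 ⇒ #4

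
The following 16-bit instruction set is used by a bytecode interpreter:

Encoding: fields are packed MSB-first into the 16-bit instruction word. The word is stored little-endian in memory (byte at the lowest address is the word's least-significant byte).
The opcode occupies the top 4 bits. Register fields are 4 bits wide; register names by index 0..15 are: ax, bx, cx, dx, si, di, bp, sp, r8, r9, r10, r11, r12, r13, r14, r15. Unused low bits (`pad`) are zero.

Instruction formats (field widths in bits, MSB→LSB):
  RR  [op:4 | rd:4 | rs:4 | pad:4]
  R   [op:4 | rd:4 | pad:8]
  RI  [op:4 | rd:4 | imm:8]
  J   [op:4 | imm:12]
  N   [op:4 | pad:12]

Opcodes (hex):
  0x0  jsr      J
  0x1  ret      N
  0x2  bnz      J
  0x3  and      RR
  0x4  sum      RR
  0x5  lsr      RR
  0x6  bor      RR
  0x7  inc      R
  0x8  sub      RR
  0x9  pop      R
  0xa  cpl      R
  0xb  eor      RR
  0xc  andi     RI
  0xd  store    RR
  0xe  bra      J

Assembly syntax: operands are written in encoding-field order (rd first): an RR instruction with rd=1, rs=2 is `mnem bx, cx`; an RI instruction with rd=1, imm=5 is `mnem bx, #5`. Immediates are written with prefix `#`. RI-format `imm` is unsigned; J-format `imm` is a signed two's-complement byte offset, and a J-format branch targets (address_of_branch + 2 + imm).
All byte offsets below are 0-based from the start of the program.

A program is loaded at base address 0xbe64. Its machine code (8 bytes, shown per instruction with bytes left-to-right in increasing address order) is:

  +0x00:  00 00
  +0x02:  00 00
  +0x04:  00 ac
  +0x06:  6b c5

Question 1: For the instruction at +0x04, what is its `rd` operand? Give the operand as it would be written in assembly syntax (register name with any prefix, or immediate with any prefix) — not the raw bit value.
@+04  little-endian(00 ac) = 0xac00
  opcode bits[15:12]=0xa: cpl/R
  [11:8] rd=12 = r12

r12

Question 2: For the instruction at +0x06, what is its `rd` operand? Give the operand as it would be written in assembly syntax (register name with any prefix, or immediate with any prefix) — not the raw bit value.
di

[06] 6b c5 → 0xc56b
  op=0xc56b>>12=0xc ⇒ andi (RI)
  [11:8] rd=5 = di
  [7:0] imm=107 = #107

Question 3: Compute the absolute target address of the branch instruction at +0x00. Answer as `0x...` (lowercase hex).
+0x00: 00 00 ⇒ word 0x0000 (little)
  top 4b → 0x0 → jsr [J]
  [11:0] imm=0 = #0
  target = base 0xbe64 + off 0x00 + 2 + imm 0 = 0xbe66

0xbe66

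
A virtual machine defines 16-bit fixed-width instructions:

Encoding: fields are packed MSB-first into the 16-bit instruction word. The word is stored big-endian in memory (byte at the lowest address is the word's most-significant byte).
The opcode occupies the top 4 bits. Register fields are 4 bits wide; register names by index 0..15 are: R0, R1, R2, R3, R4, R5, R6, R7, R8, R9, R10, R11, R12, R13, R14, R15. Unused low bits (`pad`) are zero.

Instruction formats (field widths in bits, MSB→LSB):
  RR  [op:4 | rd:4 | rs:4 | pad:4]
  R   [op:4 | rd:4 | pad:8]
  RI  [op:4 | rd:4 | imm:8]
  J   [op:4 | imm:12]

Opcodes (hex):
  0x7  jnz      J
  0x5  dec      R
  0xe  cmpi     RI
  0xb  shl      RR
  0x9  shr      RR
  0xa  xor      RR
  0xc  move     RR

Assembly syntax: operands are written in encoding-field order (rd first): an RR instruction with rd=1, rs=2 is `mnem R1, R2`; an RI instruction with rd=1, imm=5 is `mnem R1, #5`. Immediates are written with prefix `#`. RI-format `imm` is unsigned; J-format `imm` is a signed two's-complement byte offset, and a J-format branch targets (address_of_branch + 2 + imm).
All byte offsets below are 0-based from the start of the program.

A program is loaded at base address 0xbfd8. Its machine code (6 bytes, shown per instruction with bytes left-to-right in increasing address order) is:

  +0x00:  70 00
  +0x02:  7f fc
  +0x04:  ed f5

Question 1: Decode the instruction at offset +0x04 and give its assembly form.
cmpi R13, #245

[04] ed f5 → 0xedf5
  opcode bits[15:12]=0xe: cmpi/RI
  [11:8] rd=13 = R13
  [7:0] imm=245 = #245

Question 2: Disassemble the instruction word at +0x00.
jnz #0

off 0x00: read 70 00 as big → 0x7000
  top 4b → 0x7 → jnz [J]
  imm: (w>>0)&0xfff=0x0 → #0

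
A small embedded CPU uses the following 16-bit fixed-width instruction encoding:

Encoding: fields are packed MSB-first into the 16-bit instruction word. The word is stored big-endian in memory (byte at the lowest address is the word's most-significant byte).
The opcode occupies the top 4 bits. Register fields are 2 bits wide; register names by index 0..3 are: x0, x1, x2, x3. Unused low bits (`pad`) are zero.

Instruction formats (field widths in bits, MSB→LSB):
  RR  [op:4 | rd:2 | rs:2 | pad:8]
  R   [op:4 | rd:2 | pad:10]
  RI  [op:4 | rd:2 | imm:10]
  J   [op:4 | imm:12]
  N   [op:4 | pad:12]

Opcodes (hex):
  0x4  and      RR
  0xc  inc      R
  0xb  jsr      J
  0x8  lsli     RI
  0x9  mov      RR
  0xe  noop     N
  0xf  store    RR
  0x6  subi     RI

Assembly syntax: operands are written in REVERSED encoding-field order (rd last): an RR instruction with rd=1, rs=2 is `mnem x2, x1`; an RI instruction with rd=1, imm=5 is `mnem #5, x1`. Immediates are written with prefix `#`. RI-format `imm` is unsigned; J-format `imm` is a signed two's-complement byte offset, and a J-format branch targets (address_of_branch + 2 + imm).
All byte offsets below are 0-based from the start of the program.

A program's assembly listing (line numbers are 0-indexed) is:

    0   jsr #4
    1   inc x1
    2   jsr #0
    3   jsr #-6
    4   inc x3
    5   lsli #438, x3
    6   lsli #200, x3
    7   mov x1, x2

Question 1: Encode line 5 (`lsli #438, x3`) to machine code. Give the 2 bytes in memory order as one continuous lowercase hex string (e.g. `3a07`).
8db6

L5: lsli op=0x8:4|rd=3:2|imm=438:10 ⇒ 0x8db6 ⇒ big 8d b6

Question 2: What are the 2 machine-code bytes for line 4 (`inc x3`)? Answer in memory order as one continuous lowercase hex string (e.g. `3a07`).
cc00

line 4 (inc): pack op=0xc:4|rd=3:2|pad=0:10 = 0xcc00; big→ cc 00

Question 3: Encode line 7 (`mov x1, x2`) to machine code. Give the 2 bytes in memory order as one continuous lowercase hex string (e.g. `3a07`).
9900

7. mov fields op=0x9:4|rd=2:2|rs=1:2|pad=0:8 → word 9900h → 99 00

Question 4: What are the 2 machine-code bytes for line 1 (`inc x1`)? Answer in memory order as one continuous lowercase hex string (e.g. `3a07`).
line 1 (inc): pack op=0xc:4|rd=1:2|pad=0:10 = 0xc400; big→ c4 00

c400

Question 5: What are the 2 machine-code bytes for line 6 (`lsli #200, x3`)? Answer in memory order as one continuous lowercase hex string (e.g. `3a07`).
line 6 (lsli): pack op=0x8:4|rd=3:2|imm=200:10 = 0x8cc8; big→ 8c c8

8cc8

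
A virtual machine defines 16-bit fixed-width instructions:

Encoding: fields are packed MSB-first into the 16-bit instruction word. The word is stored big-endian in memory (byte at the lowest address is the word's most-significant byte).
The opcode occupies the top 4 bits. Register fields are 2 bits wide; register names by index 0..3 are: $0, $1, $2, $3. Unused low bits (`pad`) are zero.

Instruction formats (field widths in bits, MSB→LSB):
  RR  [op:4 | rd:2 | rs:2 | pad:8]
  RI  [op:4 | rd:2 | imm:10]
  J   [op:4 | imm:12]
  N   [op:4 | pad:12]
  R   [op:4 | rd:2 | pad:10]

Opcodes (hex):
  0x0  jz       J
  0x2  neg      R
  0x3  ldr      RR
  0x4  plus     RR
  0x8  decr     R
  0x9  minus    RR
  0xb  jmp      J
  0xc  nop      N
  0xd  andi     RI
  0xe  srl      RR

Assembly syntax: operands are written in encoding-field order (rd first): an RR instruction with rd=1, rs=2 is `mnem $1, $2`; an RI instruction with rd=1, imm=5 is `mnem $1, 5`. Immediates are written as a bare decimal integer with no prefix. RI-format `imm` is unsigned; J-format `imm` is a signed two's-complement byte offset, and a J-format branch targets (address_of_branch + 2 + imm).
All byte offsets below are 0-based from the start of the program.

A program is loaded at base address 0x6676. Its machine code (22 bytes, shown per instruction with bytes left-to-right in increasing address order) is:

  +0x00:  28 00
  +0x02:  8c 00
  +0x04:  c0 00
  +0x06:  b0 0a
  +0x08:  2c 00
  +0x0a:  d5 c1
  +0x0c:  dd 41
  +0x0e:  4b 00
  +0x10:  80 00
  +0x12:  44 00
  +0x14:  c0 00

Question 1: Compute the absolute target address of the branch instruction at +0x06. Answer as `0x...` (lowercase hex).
0x6688

[06] b0 0a → 0xb00a
  opcode bits[15:12]=0xb: jmp/J
  [11:0] imm=10 = 10
  target = base 0x6676 + off 0x06 + 2 + imm 10 = 0x6688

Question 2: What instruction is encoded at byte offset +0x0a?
@+0a  big-endian(d5 c1) = 0xd5c1
  op=0xd5c1>>12=0xd ⇒ andi (RI)
  [11:10] rd=1 = $1
  [9:0] imm=449 = 449

andi $1, 449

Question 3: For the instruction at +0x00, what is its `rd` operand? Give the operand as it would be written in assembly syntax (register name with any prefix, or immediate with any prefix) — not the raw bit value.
+0x00: 28 00 ⇒ word 0x2800 (big)
  op=0x2800>>12=0x2 ⇒ neg (R)
  rd@[11:10]=0x2 ⇒ $2

$2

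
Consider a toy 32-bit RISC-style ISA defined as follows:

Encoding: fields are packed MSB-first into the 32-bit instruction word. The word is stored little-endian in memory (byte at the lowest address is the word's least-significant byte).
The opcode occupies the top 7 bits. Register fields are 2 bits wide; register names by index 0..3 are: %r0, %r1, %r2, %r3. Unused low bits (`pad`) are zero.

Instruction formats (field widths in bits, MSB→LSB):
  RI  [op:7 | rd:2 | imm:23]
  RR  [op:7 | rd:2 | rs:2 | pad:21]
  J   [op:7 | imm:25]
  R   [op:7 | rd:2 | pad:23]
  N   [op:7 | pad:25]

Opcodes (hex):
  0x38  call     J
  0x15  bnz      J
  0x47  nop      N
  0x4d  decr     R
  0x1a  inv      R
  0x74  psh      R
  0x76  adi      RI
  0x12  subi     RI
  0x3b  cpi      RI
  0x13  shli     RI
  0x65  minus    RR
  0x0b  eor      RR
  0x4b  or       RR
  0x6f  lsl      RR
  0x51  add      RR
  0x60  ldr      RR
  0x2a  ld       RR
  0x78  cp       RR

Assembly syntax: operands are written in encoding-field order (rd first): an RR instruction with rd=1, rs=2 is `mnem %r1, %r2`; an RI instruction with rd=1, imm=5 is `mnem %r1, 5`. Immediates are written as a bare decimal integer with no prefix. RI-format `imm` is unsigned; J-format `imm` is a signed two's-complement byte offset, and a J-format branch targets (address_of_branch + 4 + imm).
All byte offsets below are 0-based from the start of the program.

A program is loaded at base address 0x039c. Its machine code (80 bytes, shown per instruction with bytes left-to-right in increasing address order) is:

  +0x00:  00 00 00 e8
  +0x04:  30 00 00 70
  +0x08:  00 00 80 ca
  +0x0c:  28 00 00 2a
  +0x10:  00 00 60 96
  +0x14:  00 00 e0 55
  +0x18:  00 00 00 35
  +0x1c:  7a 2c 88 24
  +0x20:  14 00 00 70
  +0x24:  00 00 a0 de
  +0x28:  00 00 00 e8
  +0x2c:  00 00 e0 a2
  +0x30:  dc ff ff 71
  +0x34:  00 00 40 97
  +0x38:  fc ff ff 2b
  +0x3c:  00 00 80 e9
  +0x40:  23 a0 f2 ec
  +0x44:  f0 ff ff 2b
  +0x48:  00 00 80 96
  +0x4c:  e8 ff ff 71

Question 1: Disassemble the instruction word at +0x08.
minus %r1, %r0

@+08  little-endian(00 00 80 ca) = 0xca800000
  op=0xca800000>>25=0x65 ⇒ minus (RR)
  rd@[24:23]=0x1 ⇒ %r1
  rs@[22:21]=0x0 ⇒ %r0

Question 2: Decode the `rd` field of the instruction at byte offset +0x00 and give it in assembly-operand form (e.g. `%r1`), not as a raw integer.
%r0

off 0x00: read 00 00 00 e8 as little → 0xe8000000
  op=0xe8000000>>25=0x74 ⇒ psh (R)
  rd@[24:23]=0x0 ⇒ %r0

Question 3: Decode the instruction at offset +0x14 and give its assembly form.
@+14  little-endian(00 00 e0 55) = 0x55e00000
  opcode bits[31:25]=0x2a: ld/RR
  [24:23] rd=3 = %r3
  [22:21] rs=3 = %r3

ld %r3, %r3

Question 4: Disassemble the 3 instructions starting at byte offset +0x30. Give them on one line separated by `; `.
[30] dc ff ff 71 → 0x71ffffdc
  op=0x71ffffdc>>25=0x38 ⇒ call (J)
  imm: (w>>0)&0x1ffffff=0x1ffffdc (s25→-36) → -36
[34] 00 00 40 97 → 0x97400000
  op=0x97400000>>25=0x4b ⇒ or (RR)
  rd: (w>>23)&0x3=0x2 → %r2
  rs: (w>>21)&0x3=0x2 → %r2
[38] fc ff ff 2b → 0x2bfffffc
  op=0x2bfffffc>>25=0x15 ⇒ bnz (J)
  imm: (w>>0)&0x1ffffff=0x1fffffc (s25→-4) → -4

call -36; or %r2, %r2; bnz -4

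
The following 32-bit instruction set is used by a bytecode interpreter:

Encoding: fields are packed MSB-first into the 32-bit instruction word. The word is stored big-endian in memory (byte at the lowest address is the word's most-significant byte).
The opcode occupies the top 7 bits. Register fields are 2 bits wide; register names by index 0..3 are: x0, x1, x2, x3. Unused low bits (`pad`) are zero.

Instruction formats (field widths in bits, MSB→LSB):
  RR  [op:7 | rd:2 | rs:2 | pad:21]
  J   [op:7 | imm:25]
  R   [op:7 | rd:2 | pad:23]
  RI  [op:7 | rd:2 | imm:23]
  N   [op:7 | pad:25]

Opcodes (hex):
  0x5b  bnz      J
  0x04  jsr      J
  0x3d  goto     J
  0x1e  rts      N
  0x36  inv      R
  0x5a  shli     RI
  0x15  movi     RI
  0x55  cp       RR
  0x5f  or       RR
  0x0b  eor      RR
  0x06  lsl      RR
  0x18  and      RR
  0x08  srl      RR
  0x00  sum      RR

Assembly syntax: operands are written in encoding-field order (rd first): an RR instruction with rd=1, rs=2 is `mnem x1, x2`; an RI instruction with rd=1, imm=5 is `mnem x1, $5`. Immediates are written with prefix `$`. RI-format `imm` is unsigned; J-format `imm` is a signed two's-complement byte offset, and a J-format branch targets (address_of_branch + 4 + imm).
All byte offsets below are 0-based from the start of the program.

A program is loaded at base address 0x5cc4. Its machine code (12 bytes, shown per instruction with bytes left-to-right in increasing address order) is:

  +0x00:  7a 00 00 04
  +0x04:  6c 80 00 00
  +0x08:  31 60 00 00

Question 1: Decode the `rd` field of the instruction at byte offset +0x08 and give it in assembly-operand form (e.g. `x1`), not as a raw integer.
x2

[08] 31 60 00 00 → 0x31600000
  op=0x31600000>>25=0x18 ⇒ and (RR)
  [24:23] rd=2 = x2
  [22:21] rs=3 = x3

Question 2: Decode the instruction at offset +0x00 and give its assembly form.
@+00  big-endian(7a 00 00 04) = 0x7a000004
  top 7b → 0x3d → goto [J]
  imm: (w>>0)&0x1ffffff=0x4 → $4

goto $4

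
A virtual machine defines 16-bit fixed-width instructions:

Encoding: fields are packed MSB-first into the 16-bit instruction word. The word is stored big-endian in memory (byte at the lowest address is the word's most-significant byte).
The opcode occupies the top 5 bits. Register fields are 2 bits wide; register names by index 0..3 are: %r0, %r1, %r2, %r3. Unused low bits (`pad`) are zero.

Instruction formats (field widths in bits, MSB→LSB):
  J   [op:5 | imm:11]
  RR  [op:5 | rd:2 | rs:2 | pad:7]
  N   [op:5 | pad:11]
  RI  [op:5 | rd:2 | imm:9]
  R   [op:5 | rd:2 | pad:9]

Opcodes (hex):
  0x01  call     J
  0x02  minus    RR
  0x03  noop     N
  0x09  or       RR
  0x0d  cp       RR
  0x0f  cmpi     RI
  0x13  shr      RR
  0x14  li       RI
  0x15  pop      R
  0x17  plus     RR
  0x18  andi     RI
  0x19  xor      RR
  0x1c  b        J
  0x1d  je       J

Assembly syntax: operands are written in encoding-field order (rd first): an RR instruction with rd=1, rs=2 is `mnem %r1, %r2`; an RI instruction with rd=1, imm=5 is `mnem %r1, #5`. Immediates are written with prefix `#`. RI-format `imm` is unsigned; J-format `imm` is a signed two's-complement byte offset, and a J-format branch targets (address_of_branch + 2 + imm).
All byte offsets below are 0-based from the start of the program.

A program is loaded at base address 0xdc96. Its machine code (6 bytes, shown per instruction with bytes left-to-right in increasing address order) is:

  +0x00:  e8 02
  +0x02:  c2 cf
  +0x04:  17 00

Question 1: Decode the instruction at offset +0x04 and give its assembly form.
minus %r3, %r2

+0x04: 17 00 ⇒ word 0x1700 (big)
  op=0x1700>>11=0x2 ⇒ minus (RR)
  [10:9] rd=3 = %r3
  [8:7] rs=2 = %r2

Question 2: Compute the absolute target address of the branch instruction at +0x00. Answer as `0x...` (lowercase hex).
0xdc9a

+0x00: e8 02 ⇒ word 0xe802 (big)
  opcode bits[15:11]=0x1d: je/J
  imm: (w>>0)&0x7ff=0x2 → #2
  target = base 0xdc96 + off 0x00 + 2 + imm 2 = 0xdc9a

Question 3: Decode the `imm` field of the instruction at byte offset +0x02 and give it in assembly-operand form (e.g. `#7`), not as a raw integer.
+0x02: c2 cf ⇒ word 0xc2cf (big)
  top 5b → 0x18 → andi [RI]
  rd@[10:9]=0x1 ⇒ %r1
  imm@[8:0]=0xcf ⇒ #207

#207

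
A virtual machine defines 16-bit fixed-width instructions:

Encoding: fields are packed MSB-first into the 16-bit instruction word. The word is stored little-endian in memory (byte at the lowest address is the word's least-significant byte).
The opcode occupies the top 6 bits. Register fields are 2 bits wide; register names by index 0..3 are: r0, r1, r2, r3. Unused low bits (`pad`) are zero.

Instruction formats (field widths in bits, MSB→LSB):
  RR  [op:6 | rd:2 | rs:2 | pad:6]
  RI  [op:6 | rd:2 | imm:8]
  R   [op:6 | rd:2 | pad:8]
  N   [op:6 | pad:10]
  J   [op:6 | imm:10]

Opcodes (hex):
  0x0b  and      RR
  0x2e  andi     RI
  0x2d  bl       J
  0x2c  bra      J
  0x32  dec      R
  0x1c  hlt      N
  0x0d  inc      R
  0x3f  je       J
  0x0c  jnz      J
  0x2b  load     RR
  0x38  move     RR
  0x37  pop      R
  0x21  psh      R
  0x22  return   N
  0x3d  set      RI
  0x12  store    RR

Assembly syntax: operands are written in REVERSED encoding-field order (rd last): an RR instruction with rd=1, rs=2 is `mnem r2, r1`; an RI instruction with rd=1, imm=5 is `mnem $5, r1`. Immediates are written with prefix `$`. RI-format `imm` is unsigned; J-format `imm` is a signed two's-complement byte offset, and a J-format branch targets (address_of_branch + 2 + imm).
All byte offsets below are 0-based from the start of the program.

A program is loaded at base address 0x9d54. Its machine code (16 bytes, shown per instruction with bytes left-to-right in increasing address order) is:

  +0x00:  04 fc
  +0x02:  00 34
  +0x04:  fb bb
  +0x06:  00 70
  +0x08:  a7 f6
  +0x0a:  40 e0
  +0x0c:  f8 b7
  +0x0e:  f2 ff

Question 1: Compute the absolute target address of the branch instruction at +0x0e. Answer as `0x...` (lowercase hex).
0x9d56

@+0e  little-endian(f2 ff) = 0xfff2
  op=0xfff2>>10=0x3f ⇒ je (J)
  imm@[9:0]=0x3f2 (s10→-14) ⇒ $-14
  target = base 0x9d54 + off 0x0e + 2 + imm -14 = 0x9d56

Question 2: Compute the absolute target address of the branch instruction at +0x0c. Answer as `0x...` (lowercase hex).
@+0c  little-endian(f8 b7) = 0xb7f8
  top 6b → 0x2d → bl [J]
  imm@[9:0]=0x3f8 (s10→-8) ⇒ $-8
  target = base 0x9d54 + off 0x0c + 2 + imm -8 = 0x9d5a

0x9d5a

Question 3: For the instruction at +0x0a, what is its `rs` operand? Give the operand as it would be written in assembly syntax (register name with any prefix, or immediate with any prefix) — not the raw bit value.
[0a] 40 e0 → 0xe040
  top 6b → 0x38 → move [RR]
  [9:8] rd=0 = r0
  [7:6] rs=1 = r1

r1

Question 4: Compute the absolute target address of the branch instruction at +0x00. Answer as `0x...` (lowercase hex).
0x9d5a

@+00  little-endian(04 fc) = 0xfc04
  opcode bits[15:10]=0x3f: je/J
  imm: (w>>0)&0x3ff=0x4 → $4
  target = base 0x9d54 + off 0x00 + 2 + imm 4 = 0x9d5a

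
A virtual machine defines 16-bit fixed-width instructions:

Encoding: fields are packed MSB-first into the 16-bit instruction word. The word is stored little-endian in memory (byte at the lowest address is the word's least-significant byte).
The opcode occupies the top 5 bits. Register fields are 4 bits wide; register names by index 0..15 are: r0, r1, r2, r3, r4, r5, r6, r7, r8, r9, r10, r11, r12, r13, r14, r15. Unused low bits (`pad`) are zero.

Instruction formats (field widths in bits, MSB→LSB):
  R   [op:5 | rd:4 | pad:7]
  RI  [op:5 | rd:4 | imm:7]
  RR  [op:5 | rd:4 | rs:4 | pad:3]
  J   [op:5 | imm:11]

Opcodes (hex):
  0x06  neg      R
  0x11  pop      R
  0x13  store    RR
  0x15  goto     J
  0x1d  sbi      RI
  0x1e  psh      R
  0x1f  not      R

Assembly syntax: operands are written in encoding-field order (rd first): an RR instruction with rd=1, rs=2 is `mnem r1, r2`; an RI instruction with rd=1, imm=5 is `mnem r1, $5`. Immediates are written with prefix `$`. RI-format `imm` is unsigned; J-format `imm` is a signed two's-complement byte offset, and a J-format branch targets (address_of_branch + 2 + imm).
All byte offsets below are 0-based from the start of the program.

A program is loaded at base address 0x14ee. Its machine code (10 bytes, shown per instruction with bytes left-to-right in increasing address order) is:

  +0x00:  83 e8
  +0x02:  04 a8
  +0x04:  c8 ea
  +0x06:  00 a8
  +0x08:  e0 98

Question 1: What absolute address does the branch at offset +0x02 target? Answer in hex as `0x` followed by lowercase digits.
0x14f6

+0x02: 04 a8 ⇒ word 0xa804 (little)
  top 5b → 0x15 → goto [J]
  imm@[10:0]=0x4 ⇒ $4
  target = base 0x14ee + off 0x02 + 2 + imm 4 = 0x14f6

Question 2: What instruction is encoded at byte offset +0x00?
off 0x00: read 83 e8 as little → 0xe883
  op=0xe883>>11=0x1d ⇒ sbi (RI)
  rd@[10:7]=0x1 ⇒ r1
  imm@[6:0]=0x3 ⇒ $3

sbi r1, $3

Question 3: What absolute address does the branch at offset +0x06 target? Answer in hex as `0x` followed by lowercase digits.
0x14f6

off 0x06: read 00 a8 as little → 0xa800
  op=0xa800>>11=0x15 ⇒ goto (J)
  [10:0] imm=0 = $0
  target = base 0x14ee + off 0x06 + 2 + imm 0 = 0x14f6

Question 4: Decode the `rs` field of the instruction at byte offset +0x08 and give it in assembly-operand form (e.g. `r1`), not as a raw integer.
[08] e0 98 → 0x98e0
  op=0x98e0>>11=0x13 ⇒ store (RR)
  [10:7] rd=1 = r1
  [6:3] rs=12 = r12

r12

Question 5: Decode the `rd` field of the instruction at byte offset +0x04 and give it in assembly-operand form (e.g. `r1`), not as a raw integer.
r5

+0x04: c8 ea ⇒ word 0xeac8 (little)
  top 5b → 0x1d → sbi [RI]
  rd: (w>>7)&0xf=0x5 → r5
  imm: (w>>0)&0x7f=0x48 → $72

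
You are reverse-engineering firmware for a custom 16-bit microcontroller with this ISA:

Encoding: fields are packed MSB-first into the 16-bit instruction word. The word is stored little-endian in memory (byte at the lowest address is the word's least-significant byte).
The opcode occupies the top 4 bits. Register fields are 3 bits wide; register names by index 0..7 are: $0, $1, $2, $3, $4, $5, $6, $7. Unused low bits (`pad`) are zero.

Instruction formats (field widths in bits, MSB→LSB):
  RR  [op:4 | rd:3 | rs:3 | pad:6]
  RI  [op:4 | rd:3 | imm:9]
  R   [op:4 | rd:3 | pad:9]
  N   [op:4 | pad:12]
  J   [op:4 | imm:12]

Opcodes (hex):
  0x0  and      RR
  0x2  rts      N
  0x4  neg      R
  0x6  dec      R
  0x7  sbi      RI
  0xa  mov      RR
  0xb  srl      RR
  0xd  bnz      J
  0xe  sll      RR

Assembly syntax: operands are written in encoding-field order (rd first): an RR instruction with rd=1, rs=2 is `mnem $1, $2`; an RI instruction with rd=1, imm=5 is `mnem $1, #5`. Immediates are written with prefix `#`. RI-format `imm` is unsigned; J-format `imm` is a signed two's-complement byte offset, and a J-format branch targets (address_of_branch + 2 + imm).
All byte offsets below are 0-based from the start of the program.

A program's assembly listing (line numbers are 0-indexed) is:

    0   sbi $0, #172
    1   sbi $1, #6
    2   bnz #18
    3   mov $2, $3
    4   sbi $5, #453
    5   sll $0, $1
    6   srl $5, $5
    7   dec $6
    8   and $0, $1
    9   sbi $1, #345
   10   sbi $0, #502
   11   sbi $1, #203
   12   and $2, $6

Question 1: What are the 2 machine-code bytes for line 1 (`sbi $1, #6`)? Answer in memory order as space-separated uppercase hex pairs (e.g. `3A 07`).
06 72

L1: sbi op=0x7:4|rd=1:3|imm=6:9 ⇒ 0x7206 ⇒ little 06 72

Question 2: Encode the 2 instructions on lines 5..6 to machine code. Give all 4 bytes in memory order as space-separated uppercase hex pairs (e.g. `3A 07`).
40 E0 40 BB

line 5 (sll): pack op=0xe:4|rd=0:3|rs=1:3|pad=0:6 = 0xe040; little→ 40 e0
line 6 (srl): pack op=0xb:4|rd=5:3|rs=5:3|pad=0:6 = 0xbb40; little→ 40 bb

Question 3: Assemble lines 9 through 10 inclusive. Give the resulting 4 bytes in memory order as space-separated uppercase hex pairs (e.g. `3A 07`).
line 9 (sbi): pack op=0x7:4|rd=1:3|imm=345:9 = 0x7359; little→ 59 73
line 10 (sbi): pack op=0x7:4|rd=0:3|imm=502:9 = 0x71f6; little→ f6 71

59 73 F6 71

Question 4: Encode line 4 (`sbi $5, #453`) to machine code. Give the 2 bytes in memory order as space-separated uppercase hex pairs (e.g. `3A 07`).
line 4 (sbi): pack op=0x7:4|rd=5:3|imm=453:9 = 0x7bc5; little→ c5 7b

C5 7B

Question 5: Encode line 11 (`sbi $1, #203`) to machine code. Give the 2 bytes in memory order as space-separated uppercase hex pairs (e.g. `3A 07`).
CB 72

L11: sbi op=0x7:4|rd=1:3|imm=203:9 ⇒ 0x72cb ⇒ little cb 72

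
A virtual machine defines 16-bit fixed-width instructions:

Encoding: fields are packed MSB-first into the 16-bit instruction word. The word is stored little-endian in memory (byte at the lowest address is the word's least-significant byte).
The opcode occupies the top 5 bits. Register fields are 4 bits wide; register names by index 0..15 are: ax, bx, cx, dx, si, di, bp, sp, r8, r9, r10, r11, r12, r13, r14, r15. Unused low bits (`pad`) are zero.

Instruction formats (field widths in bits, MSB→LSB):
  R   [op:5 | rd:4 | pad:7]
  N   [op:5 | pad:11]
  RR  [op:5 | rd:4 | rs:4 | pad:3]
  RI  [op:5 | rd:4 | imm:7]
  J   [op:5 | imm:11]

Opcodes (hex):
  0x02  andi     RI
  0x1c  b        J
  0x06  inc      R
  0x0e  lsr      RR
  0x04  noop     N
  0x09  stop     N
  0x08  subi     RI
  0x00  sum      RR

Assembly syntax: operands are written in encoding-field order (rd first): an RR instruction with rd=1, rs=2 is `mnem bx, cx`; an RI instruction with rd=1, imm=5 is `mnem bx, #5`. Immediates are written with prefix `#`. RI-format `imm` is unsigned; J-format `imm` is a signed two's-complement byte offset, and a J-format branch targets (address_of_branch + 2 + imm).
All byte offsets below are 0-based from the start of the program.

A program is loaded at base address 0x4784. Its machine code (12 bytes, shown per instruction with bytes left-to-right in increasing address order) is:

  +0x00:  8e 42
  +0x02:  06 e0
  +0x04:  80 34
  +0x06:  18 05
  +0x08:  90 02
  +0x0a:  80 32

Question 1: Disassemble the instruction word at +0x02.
b #6

@+02  little-endian(06 e0) = 0xe006
  op=0xe006>>11=0x1c ⇒ b (J)
  imm@[10:0]=0x6 ⇒ #6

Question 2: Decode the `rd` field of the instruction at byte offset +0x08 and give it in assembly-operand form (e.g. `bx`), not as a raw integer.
di

[08] 90 02 → 0x0290
  op=0x0290>>11=0x0 ⇒ sum (RR)
  rd@[10:7]=0x5 ⇒ di
  rs@[6:3]=0x2 ⇒ cx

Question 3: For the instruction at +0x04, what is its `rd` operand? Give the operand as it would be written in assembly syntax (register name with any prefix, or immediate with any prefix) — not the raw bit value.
off 0x04: read 80 34 as little → 0x3480
  op=0x3480>>11=0x6 ⇒ inc (R)
  rd: (w>>7)&0xf=0x9 → r9

r9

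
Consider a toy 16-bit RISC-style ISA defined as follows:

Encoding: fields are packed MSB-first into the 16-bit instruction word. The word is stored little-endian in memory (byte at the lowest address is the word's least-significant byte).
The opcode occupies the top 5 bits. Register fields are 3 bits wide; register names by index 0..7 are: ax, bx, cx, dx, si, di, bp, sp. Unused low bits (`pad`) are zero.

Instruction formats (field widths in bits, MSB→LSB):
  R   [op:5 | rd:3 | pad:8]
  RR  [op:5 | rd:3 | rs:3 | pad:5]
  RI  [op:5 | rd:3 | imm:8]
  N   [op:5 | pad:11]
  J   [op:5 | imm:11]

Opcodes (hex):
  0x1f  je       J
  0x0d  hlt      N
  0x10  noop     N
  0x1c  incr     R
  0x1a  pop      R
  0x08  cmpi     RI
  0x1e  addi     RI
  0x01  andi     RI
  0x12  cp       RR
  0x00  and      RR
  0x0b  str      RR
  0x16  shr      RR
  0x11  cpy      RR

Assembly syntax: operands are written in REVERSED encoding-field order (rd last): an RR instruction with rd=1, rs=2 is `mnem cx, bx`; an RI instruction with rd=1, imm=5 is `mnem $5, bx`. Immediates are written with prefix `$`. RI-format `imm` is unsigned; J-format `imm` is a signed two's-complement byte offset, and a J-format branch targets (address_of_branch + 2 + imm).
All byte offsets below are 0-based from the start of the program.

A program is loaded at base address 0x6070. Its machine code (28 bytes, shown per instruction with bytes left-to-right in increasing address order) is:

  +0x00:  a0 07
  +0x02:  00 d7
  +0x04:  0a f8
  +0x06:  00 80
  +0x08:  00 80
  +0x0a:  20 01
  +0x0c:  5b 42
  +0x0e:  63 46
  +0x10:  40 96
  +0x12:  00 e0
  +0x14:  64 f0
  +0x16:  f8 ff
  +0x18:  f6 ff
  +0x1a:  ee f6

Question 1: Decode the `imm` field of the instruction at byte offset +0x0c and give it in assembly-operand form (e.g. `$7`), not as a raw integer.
[0c] 5b 42 → 0x425b
  top 5b → 0x8 → cmpi [RI]
  rd@[10:8]=0x2 ⇒ cx
  imm@[7:0]=0x5b ⇒ $91

$91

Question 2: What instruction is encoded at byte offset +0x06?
+0x06: 00 80 ⇒ word 0x8000 (little)
  op=0x8000>>11=0x10 ⇒ noop (N)

noop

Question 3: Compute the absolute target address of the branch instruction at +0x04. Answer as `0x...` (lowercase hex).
0x6080

@+04  little-endian(0a f8) = 0xf80a
  op=0xf80a>>11=0x1f ⇒ je (J)
  imm@[10:0]=0xa ⇒ $10
  target = base 0x6070 + off 0x04 + 2 + imm 10 = 0x6080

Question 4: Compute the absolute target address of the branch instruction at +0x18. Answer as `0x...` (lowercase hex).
[18] f6 ff → 0xfff6
  top 5b → 0x1f → je [J]
  [10:0] imm=2038 (s11→-10) = $-10
  target = base 0x6070 + off 0x18 + 2 + imm -10 = 0x6080

0x6080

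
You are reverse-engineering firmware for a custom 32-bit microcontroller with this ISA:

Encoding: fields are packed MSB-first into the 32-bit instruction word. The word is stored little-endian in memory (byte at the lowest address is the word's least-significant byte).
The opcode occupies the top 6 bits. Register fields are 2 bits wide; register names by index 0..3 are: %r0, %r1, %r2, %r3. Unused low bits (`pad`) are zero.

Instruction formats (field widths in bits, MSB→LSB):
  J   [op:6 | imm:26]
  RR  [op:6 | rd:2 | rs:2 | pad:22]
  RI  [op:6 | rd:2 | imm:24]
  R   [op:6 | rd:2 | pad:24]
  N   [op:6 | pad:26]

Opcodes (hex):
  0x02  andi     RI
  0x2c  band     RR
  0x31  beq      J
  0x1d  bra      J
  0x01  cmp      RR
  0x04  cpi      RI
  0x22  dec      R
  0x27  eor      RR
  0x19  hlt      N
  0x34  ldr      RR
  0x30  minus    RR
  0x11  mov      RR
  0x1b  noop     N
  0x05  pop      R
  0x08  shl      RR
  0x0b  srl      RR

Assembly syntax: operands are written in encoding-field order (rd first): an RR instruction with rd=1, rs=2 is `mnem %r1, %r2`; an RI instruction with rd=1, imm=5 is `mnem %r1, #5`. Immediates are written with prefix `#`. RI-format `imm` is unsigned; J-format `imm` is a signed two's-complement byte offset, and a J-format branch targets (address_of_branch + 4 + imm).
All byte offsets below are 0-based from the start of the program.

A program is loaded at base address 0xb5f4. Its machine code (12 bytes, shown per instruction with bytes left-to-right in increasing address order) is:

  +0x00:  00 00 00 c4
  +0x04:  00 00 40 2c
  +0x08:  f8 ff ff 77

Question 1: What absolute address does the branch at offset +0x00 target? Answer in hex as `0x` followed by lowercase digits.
[00] 00 00 00 c4 → 0xc4000000
  top 6b → 0x31 → beq [J]
  [25:0] imm=0 = #0
  target = base 0xb5f4 + off 0x00 + 4 + imm 0 = 0xb5f8

0xb5f8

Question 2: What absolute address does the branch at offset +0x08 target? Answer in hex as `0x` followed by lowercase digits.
off 0x08: read f8 ff ff 77 as little → 0x77fffff8
  op=0x77fffff8>>26=0x1d ⇒ bra (J)
  imm@[25:0]=0x3fffff8 (s26→-8) ⇒ #-8
  target = base 0xb5f4 + off 0x08 + 4 + imm -8 = 0xb5f8

0xb5f8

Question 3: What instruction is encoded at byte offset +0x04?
srl %r0, %r1

off 0x04: read 00 00 40 2c as little → 0x2c400000
  op=0x2c400000>>26=0xb ⇒ srl (RR)
  rd@[25:24]=0x0 ⇒ %r0
  rs@[23:22]=0x1 ⇒ %r1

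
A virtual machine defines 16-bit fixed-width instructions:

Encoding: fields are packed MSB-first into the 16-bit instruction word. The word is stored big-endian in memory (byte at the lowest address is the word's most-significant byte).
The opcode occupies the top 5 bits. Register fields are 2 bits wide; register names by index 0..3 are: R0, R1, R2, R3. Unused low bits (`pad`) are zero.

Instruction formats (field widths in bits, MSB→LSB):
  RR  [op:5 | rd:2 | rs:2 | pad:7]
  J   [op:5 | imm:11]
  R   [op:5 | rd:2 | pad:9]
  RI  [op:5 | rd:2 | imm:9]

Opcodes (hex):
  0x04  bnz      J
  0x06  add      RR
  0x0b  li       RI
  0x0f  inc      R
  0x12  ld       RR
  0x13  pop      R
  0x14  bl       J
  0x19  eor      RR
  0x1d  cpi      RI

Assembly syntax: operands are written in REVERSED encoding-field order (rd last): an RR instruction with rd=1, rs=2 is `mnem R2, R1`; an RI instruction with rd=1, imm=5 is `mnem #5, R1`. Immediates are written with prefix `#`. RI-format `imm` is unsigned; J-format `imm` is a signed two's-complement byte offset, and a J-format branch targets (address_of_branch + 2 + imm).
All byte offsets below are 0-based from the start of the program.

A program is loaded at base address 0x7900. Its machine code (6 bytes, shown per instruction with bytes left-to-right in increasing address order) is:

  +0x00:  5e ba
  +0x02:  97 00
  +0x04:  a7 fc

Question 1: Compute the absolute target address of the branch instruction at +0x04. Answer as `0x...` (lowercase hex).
@+04  big-endian(a7 fc) = 0xa7fc
  op=0xa7fc>>11=0x14 ⇒ bl (J)
  imm@[10:0]=0x7fc (s11→-4) ⇒ #-4
  target = base 0x7900 + off 0x04 + 2 + imm -4 = 0x7902

0x7902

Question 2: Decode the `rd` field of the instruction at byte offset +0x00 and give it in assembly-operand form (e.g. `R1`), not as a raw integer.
+0x00: 5e ba ⇒ word 0x5eba (big)
  opcode bits[15:11]=0xb: li/RI
  rd@[10:9]=0x3 ⇒ R3
  imm@[8:0]=0xba ⇒ #186

R3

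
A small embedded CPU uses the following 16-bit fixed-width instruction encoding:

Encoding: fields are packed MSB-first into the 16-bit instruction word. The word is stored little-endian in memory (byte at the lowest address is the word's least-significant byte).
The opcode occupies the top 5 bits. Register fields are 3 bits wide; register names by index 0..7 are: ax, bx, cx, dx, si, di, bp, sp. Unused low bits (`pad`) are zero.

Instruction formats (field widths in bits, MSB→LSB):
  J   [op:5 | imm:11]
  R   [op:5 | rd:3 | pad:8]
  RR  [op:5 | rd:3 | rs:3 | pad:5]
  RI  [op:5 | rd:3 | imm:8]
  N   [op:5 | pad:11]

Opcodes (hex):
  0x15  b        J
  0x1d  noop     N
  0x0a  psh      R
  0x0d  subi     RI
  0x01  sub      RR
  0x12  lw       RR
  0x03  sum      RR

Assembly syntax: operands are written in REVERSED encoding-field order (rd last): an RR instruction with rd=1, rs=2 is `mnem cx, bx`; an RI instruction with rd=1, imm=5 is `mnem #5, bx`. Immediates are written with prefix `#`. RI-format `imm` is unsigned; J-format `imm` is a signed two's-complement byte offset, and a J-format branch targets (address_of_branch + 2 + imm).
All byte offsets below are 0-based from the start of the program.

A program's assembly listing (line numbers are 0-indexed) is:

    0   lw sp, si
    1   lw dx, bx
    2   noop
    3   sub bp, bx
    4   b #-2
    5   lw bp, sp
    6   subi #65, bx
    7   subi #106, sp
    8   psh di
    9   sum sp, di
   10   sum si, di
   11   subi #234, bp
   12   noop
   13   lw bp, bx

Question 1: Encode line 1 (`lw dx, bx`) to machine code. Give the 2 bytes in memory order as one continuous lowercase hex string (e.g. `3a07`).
line 1 (lw): pack op=0x12:5|rd=1:3|rs=3:3|pad=0:5 = 0x9160; little→ 60 91

6091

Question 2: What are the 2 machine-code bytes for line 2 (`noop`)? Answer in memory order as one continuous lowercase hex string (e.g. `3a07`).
00e8

L2: noop op=0x1d:5|pad=0:11 ⇒ 0xe800 ⇒ little 00 e8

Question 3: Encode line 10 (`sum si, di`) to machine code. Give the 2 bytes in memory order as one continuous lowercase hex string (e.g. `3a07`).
801d

10. sum fields op=0x3:5|rd=5:3|rs=4:3|pad=0:5 → word 1d80h → 80 1d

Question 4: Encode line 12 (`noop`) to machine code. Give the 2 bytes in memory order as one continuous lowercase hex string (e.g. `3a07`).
line 12 (noop): pack op=0x1d:5|pad=0:11 = 0xe800; little→ 00 e8

00e8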